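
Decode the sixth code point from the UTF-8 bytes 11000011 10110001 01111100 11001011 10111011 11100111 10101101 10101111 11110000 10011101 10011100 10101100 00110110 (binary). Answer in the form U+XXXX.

Offset 0: leading byte 0xC3 = 11000011 → 2-byte char #1 = C3 B1.
Offset 2: leading byte 0x7C = 01111100 → 1-byte char #2 = 7C.
Offset 3: leading byte 0xCB = 11001011 → 2-byte char #3 = CB BB.
Offset 5: leading byte 0xE7 = 11100111 → 3-byte char #4 = E7 AD AF.
Offset 8: leading byte 0xF0 = 11110000 → 4-byte char #5 = F0 9D 9C AC.
Offset 12: leading byte 0x36 = 00110110 → 1-byte char #6 = 36.
Leading byte 0x36 = 00110110 matches 0xxxxxxx → 1-byte sequence.
Byte 1: 0x36 = 00110110, payload 0110110 (7 bits).
Concatenate: 0110110 = 0x36 (7 bits → U+0036).

U+0036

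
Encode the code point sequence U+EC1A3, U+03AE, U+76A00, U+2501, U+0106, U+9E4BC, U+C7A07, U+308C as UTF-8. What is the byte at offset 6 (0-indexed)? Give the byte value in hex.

U+EC1A3 → 4-byte form F3 AC 86 A3 at offsets 0–3.
U+03AE → 2-byte form CE AE at offsets 4–5.
U+76A00 → 4-byte form F1 B6 A8 80 at offsets 6–9.
Offset 6 falls in char 3's range; it's byte 1 of F1 B6 A8 80 = 0xF1.

0xF1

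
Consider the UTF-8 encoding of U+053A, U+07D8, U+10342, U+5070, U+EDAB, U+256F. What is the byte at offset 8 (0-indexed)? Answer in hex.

0xE5

U+053A → 2-byte form D4 BA at offsets 0–1.
U+07D8 → 2-byte form DF 98 at offsets 2–3.
U+10342 → 4-byte form F0 90 8D 82 at offsets 4–7.
U+5070 → 3-byte form E5 81 B0 at offsets 8–10.
Offset 8 falls in char 4's range; it's byte 1 of E5 81 B0 = 0xE5.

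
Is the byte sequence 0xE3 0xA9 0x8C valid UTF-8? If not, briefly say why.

valid

Leading byte 0xE3 = 11100011 → 3-byte form.
Continuation bytes 0xA9=10101001, 0x8C=10001100 all match 10xxxxxx.
Decoded value 0x3A4C is ≥ 0x800 (shortest form) and not a surrogate.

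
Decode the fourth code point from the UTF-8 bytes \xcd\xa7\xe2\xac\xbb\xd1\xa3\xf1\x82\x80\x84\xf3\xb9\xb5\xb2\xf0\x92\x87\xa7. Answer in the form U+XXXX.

Offset 0: leading byte 0xCD = 11001101 → 2-byte char #1 = CD A7.
Offset 2: leading byte 0xE2 = 11100010 → 3-byte char #2 = E2 AC BB.
Offset 5: leading byte 0xD1 = 11010001 → 2-byte char #3 = D1 A3.
Offset 7: leading byte 0xF1 = 11110001 → 4-byte char #4 = F1 82 80 84.
Leading byte 0xF1 = 11110001 matches 11110xxx → 4-byte sequence.
Byte 1: 0xF1 = 11110001, payload 001 (3 bits).
Byte 2: 0x82 = 10000010 (10xxxxxx ✓), payload 000010.
Byte 3: 0x80 = 10000000 (10xxxxxx ✓), payload 000000.
Byte 4: 0x84 = 10000100 (10xxxxxx ✓), payload 000100.
Concatenate: 001000010000000000100 = 0x42004 (21 bits → U+42004).

U+42004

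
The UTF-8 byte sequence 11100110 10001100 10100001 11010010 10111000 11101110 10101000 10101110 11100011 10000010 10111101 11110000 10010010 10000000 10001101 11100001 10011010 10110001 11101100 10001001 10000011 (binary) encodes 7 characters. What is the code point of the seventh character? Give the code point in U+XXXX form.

Offset 0: leading byte 0xE6 = 11100110 → 3-byte char #1 = E6 8C A1.
Offset 3: leading byte 0xD2 = 11010010 → 2-byte char #2 = D2 B8.
Offset 5: leading byte 0xEE = 11101110 → 3-byte char #3 = EE A8 AE.
Offset 8: leading byte 0xE3 = 11100011 → 3-byte char #4 = E3 82 BD.
Offset 11: leading byte 0xF0 = 11110000 → 4-byte char #5 = F0 92 80 8D.
Offset 15: leading byte 0xE1 = 11100001 → 3-byte char #6 = E1 9A B1.
Offset 18: leading byte 0xEC = 11101100 → 3-byte char #7 = EC 89 83.
Leading byte 0xEC = 11101100 matches 1110xxxx → 3-byte sequence.
Byte 1: 0xEC = 11101100, payload 1100 (4 bits).
Byte 2: 0x89 = 10001001 (10xxxxxx ✓), payload 001001.
Byte 3: 0x83 = 10000011 (10xxxxxx ✓), payload 000011.
Concatenate: 1100001001000011 = 0xC243 (16 bits → U+C243).

U+C243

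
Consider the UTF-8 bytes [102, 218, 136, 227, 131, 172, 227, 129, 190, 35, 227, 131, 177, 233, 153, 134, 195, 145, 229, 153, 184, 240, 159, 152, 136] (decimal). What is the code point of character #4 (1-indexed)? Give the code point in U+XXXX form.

U+307E

Offset 0: leading byte 0x66 = 01100110 → 1-byte char #1 = 66.
Offset 1: leading byte 0xDA = 11011010 → 2-byte char #2 = DA 88.
Offset 3: leading byte 0xE3 = 11100011 → 3-byte char #3 = E3 83 AC.
Offset 6: leading byte 0xE3 = 11100011 → 3-byte char #4 = E3 81 BE.
Leading byte 0xE3 = 11100011 matches 1110xxxx → 3-byte sequence.
Byte 1: 0xE3 = 11100011, payload 0011 (4 bits).
Byte 2: 0x81 = 10000001 (10xxxxxx ✓), payload 000001.
Byte 3: 0xBE = 10111110 (10xxxxxx ✓), payload 111110.
Concatenate: 0011000001111110 = 0x307E (16 bits → U+307E).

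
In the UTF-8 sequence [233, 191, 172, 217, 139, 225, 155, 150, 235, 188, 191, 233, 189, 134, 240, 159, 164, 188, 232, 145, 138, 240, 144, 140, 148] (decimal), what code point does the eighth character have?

Offset 0: leading byte 0xE9 = 11101001 → 3-byte char #1 = E9 BF AC.
Offset 3: leading byte 0xD9 = 11011001 → 2-byte char #2 = D9 8B.
Offset 5: leading byte 0xE1 = 11100001 → 3-byte char #3 = E1 9B 96.
Offset 8: leading byte 0xEB = 11101011 → 3-byte char #4 = EB BC BF.
Offset 11: leading byte 0xE9 = 11101001 → 3-byte char #5 = E9 BD 86.
Offset 14: leading byte 0xF0 = 11110000 → 4-byte char #6 = F0 9F A4 BC.
Offset 18: leading byte 0xE8 = 11101000 → 3-byte char #7 = E8 91 8A.
Offset 21: leading byte 0xF0 = 11110000 → 4-byte char #8 = F0 90 8C 94.
Leading byte 0xF0 = 11110000 matches 11110xxx → 4-byte sequence.
Byte 1: 0xF0 = 11110000, payload 000 (3 bits).
Byte 2: 0x90 = 10010000 (10xxxxxx ✓), payload 010000.
Byte 3: 0x8C = 10001100 (10xxxxxx ✓), payload 001100.
Byte 4: 0x94 = 10010100 (10xxxxxx ✓), payload 010100.
Concatenate: 000010000001100010100 = 0x10314 (21 bits → U+10314).

U+10314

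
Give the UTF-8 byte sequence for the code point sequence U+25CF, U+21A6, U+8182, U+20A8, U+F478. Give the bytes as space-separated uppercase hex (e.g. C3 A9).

E2 97 8F E2 86 A6 E8 86 82 E2 82 A8 EF 91 B8

U+25CF: 3-byte form → E2 97 8F.
U+21A6: 3-byte form → E2 86 A6.
U+8182: 3-byte form → E8 86 82.
U+20A8: 3-byte form → E2 82 A8.
U+F478: 3-byte form → EF 91 B8.
Concatenated (15 bytes): E2 97 8F E2 86 A6 E8 86 82 E2 82 A8 EF 91 B8.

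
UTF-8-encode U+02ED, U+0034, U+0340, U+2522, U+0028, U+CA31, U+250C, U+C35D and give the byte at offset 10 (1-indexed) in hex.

0xEC

1-indexed offset 10 is 0-indexed offset 9.
U+02ED → 2-byte form CB AD at offsets 0–1.
U+0034 → 1-byte form 34 at offsets 2–2.
U+0340 → 2-byte form CD 80 at offsets 3–4.
U+2522 → 3-byte form E2 94 A2 at offsets 5–7.
U+0028 → 1-byte form 28 at offsets 8–8.
U+CA31 → 3-byte form EC A8 B1 at offsets 9–11.
Offset 9 falls in char 6's range; it's byte 1 of EC A8 B1 = 0xEC.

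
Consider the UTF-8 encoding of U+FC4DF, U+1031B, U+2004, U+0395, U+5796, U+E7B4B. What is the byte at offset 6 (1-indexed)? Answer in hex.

1-indexed offset 6 is 0-indexed offset 5.
U+FC4DF → 4-byte form F3 BC 93 9F at offsets 0–3.
U+1031B → 4-byte form F0 90 8C 9B at offsets 4–7.
Offset 5 falls in char 2's range; it's byte 2 of F0 90 8C 9B = 0x90.

0x90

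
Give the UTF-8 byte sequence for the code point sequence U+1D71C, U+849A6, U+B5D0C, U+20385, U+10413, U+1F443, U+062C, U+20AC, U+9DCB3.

F0 9D 9C 9C F2 84 A6 A6 F2 B5 B4 8C F0 A0 8E 85 F0 90 90 93 F0 9F 91 83 D8 AC E2 82 AC F2 9D B2 B3

U+1D71C: 4-byte form → F0 9D 9C 9C.
U+849A6: 4-byte form → F2 84 A6 A6.
U+B5D0C: 4-byte form → F2 B5 B4 8C.
U+20385: 4-byte form → F0 A0 8E 85.
U+10413: 4-byte form → F0 90 90 93.
U+1F443: 4-byte form → F0 9F 91 83.
U+062C: 2-byte form → D8 AC.
U+20AC: 3-byte form → E2 82 AC.
U+9DCB3: 4-byte form → F2 9D B2 B3.
Concatenated (33 bytes): F0 9D 9C 9C F2 84 A6 A6 F2 B5 B4 8C F0 A0 8E 85 F0 90 90 93 F0 9F 91 83 D8 AC E2 82 AC F2 9D B2 B3.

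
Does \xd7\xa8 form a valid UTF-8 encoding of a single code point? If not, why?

Leading byte 0xD7 = 11010111 → 2-byte form.
Continuation bytes 0xA8=10101000 all match 10xxxxxx.
Decoded value 0x5E8 is ≥ 0x80 (shortest form) and not a surrogate.

valid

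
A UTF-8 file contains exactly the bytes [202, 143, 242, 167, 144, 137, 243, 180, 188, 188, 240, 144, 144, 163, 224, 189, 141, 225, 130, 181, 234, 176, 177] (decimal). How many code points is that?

7

Byte at offset 0: 0xCA = 11001010 → 2-byte char (#1). Advance 2.
Byte at offset 2: 0xF2 = 11110010 → 4-byte char (#2). Advance 4.
Byte at offset 6: 0xF3 = 11110011 → 4-byte char (#3). Advance 4.
Byte at offset 10: 0xF0 = 11110000 → 4-byte char (#4). Advance 4.
Byte at offset 14: 0xE0 = 11100000 → 3-byte char (#5). Advance 3.
Byte at offset 17: 0xE1 = 11100001 → 3-byte char (#6). Advance 3.
Byte at offset 20: 0xEA = 11101010 → 3-byte char (#7). Advance 3.
Reached end at offset 23 after 7 code points.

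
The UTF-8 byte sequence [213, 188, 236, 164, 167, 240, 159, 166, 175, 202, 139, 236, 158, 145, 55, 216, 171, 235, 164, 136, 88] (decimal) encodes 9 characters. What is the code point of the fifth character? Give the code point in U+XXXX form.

Offset 0: leading byte 0xD5 = 11010101 → 2-byte char #1 = D5 BC.
Offset 2: leading byte 0xEC = 11101100 → 3-byte char #2 = EC A4 A7.
Offset 5: leading byte 0xF0 = 11110000 → 4-byte char #3 = F0 9F A6 AF.
Offset 9: leading byte 0xCA = 11001010 → 2-byte char #4 = CA 8B.
Offset 11: leading byte 0xEC = 11101100 → 3-byte char #5 = EC 9E 91.
Leading byte 0xEC = 11101100 matches 1110xxxx → 3-byte sequence.
Byte 1: 0xEC = 11101100, payload 1100 (4 bits).
Byte 2: 0x9E = 10011110 (10xxxxxx ✓), payload 011110.
Byte 3: 0x91 = 10010001 (10xxxxxx ✓), payload 010001.
Concatenate: 1100011110010001 = 0xC791 (16 bits → U+C791).

U+C791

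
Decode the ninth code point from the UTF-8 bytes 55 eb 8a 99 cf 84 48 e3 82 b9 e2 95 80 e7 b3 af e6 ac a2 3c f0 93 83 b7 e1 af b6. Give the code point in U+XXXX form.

Offset 0: leading byte 0x55 = 01010101 → 1-byte char #1 = 55.
Offset 1: leading byte 0xEB = 11101011 → 3-byte char #2 = EB 8A 99.
Offset 4: leading byte 0xCF = 11001111 → 2-byte char #3 = CF 84.
Offset 6: leading byte 0x48 = 01001000 → 1-byte char #4 = 48.
Offset 7: leading byte 0xE3 = 11100011 → 3-byte char #5 = E3 82 B9.
Offset 10: leading byte 0xE2 = 11100010 → 3-byte char #6 = E2 95 80.
Offset 13: leading byte 0xE7 = 11100111 → 3-byte char #7 = E7 B3 AF.
Offset 16: leading byte 0xE6 = 11100110 → 3-byte char #8 = E6 AC A2.
Offset 19: leading byte 0x3C = 00111100 → 1-byte char #9 = 3C.
Leading byte 0x3C = 00111100 matches 0xxxxxxx → 1-byte sequence.
Byte 1: 0x3C = 00111100, payload 0111100 (7 bits).
Concatenate: 0111100 = 0x3C (7 bits → U+003C).

U+003C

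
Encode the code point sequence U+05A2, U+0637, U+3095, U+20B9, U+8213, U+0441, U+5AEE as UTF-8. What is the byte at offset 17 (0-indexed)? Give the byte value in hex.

0xAE

U+05A2 → 2-byte form D6 A2 at offsets 0–1.
U+0637 → 2-byte form D8 B7 at offsets 2–3.
U+3095 → 3-byte form E3 82 95 at offsets 4–6.
U+20B9 → 3-byte form E2 82 B9 at offsets 7–9.
U+8213 → 3-byte form E8 88 93 at offsets 10–12.
U+0441 → 2-byte form D1 81 at offsets 13–14.
U+5AEE → 3-byte form E5 AB AE at offsets 15–17.
Offset 17 falls in char 7's range; it's byte 3 of E5 AB AE = 0xAE.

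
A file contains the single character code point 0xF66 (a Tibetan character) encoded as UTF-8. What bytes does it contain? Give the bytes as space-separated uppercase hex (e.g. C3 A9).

E0 BD A6

U+0F66 = 0xF66 = 3942 decimal. In range U+0800–U+FFFF → 3-byte form: 1110xxxx 10xxxxxx 10xxxxxx.
Binary (16 bits): 0000111101100110.
Split 4+6+6: 0000 | 111101 | 100110.
Byte 1: 11100000 = 0xE0.
Byte 2: 10111101 = 0xBD.
Byte 3: 10100110 = 0xA6.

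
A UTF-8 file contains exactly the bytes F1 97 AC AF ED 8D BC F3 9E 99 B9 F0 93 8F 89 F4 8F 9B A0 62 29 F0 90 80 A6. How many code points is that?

8

Byte at offset 0: 0xF1 = 11110001 → 4-byte char (#1). Advance 4.
Byte at offset 4: 0xED = 11101101 → 3-byte char (#2). Advance 3.
Byte at offset 7: 0xF3 = 11110011 → 4-byte char (#3). Advance 4.
Byte at offset 11: 0xF0 = 11110000 → 4-byte char (#4). Advance 4.
Byte at offset 15: 0xF4 = 11110100 → 4-byte char (#5). Advance 4.
Byte at offset 19: 0x62 = 01100010 → 1-byte char (#6). Advance 1.
Byte at offset 20: 0x29 = 00101001 → 1-byte char (#7). Advance 1.
Byte at offset 21: 0xF0 = 11110000 → 4-byte char (#8). Advance 4.
Reached end at offset 25 after 8 code points.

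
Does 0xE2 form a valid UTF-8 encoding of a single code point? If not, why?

invalid (sequence truncated)

Leading byte 0xE2 = 11100010 → 3-byte form, but only 1 byte is present.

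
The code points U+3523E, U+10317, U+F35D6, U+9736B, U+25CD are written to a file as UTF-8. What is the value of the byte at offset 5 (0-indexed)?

0x90

U+3523E → 4-byte form F0 B5 88 BE at offsets 0–3.
U+10317 → 4-byte form F0 90 8C 97 at offsets 4–7.
Offset 5 falls in char 2's range; it's byte 2 of F0 90 8C 97 = 0x90.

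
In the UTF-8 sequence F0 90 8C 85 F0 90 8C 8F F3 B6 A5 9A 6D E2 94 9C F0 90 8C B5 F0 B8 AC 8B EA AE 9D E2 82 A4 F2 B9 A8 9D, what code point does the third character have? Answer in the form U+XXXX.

Offset 0: leading byte 0xF0 = 11110000 → 4-byte char #1 = F0 90 8C 85.
Offset 4: leading byte 0xF0 = 11110000 → 4-byte char #2 = F0 90 8C 8F.
Offset 8: leading byte 0xF3 = 11110011 → 4-byte char #3 = F3 B6 A5 9A.
Leading byte 0xF3 = 11110011 matches 11110xxx → 4-byte sequence.
Byte 1: 0xF3 = 11110011, payload 011 (3 bits).
Byte 2: 0xB6 = 10110110 (10xxxxxx ✓), payload 110110.
Byte 3: 0xA5 = 10100101 (10xxxxxx ✓), payload 100101.
Byte 4: 0x9A = 10011010 (10xxxxxx ✓), payload 011010.
Concatenate: 011110110100101011010 = 0xF695A (21 bits → U+F695A).

U+F695A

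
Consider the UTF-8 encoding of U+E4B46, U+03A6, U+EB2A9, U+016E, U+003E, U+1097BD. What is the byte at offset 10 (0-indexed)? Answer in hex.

U+E4B46 → 4-byte form F3 A4 AD 86 at offsets 0–3.
U+03A6 → 2-byte form CE A6 at offsets 4–5.
U+EB2A9 → 4-byte form F3 AB 8A A9 at offsets 6–9.
U+016E → 2-byte form C5 AE at offsets 10–11.
Offset 10 falls in char 4's range; it's byte 1 of C5 AE = 0xC5.

0xC5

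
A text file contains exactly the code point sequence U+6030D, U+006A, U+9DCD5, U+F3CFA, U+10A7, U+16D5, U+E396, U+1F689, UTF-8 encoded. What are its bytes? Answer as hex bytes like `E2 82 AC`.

F1 A0 8C 8D 6A F2 9D B3 95 F3 B3 B3 BA E1 82 A7 E1 9B 95 EE 8E 96 F0 9F 9A 89

U+6030D: 4-byte form → F1 A0 8C 8D.
U+006A: 1-byte form → 6A.
U+9DCD5: 4-byte form → F2 9D B3 95.
U+F3CFA: 4-byte form → F3 B3 B3 BA.
U+10A7: 3-byte form → E1 82 A7.
U+16D5: 3-byte form → E1 9B 95.
U+E396: 3-byte form → EE 8E 96.
U+1F689: 4-byte form → F0 9F 9A 89.
Concatenated (26 bytes): F1 A0 8C 8D 6A F2 9D B3 95 F3 B3 B3 BA E1 82 A7 E1 9B 95 EE 8E 96 F0 9F 9A 89.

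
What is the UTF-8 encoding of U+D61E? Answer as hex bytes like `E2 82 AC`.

ED 98 9E

U+D61E = 0xD61E = 54814 decimal. In range U+0800–U+FFFF → 3-byte form: 1110xxxx 10xxxxxx 10xxxxxx.
Binary (16 bits): 1101011000011110.
Split 4+6+6: 1101 | 011000 | 011110.
Byte 1: 11101101 = 0xED.
Byte 2: 10011000 = 0x98.
Byte 3: 10011110 = 0x9E.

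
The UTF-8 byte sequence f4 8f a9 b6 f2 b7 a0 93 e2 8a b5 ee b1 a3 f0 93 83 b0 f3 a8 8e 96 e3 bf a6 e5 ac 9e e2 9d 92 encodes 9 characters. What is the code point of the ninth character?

Offset 0: leading byte 0xF4 = 11110100 → 4-byte char #1 = F4 8F A9 B6.
Offset 4: leading byte 0xF2 = 11110010 → 4-byte char #2 = F2 B7 A0 93.
Offset 8: leading byte 0xE2 = 11100010 → 3-byte char #3 = E2 8A B5.
Offset 11: leading byte 0xEE = 11101110 → 3-byte char #4 = EE B1 A3.
Offset 14: leading byte 0xF0 = 11110000 → 4-byte char #5 = F0 93 83 B0.
Offset 18: leading byte 0xF3 = 11110011 → 4-byte char #6 = F3 A8 8E 96.
Offset 22: leading byte 0xE3 = 11100011 → 3-byte char #7 = E3 BF A6.
Offset 25: leading byte 0xE5 = 11100101 → 3-byte char #8 = E5 AC 9E.
Offset 28: leading byte 0xE2 = 11100010 → 3-byte char #9 = E2 9D 92.
Leading byte 0xE2 = 11100010 matches 1110xxxx → 3-byte sequence.
Byte 1: 0xE2 = 11100010, payload 0010 (4 bits).
Byte 2: 0x9D = 10011101 (10xxxxxx ✓), payload 011101.
Byte 3: 0x92 = 10010010 (10xxxxxx ✓), payload 010010.
Concatenate: 0010011101010010 = 0x2752 (16 bits → U+2752).

U+2752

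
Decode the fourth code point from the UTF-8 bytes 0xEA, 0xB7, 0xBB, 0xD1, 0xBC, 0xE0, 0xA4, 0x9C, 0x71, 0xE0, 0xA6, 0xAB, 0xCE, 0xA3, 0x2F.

U+0071

Offset 0: leading byte 0xEA = 11101010 → 3-byte char #1 = EA B7 BB.
Offset 3: leading byte 0xD1 = 11010001 → 2-byte char #2 = D1 BC.
Offset 5: leading byte 0xE0 = 11100000 → 3-byte char #3 = E0 A4 9C.
Offset 8: leading byte 0x71 = 01110001 → 1-byte char #4 = 71.
Leading byte 0x71 = 01110001 matches 0xxxxxxx → 1-byte sequence.
Byte 1: 0x71 = 01110001, payload 1110001 (7 bits).
Concatenate: 1110001 = 0x71 (7 bits → U+0071).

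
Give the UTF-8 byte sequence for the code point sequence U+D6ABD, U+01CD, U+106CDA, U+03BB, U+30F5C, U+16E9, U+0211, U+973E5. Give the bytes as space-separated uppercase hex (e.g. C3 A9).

U+D6ABD: 4-byte form → F3 96 AA BD.
U+01CD: 2-byte form → C7 8D.
U+106CDA: 4-byte form → F4 86 B3 9A.
U+03BB: 2-byte form → CE BB.
U+30F5C: 4-byte form → F0 B0 BD 9C.
U+16E9: 3-byte form → E1 9B A9.
U+0211: 2-byte form → C8 91.
U+973E5: 4-byte form → F2 97 8F A5.
Concatenated (25 bytes): F3 96 AA BD C7 8D F4 86 B3 9A CE BB F0 B0 BD 9C E1 9B A9 C8 91 F2 97 8F A5.

F3 96 AA BD C7 8D F4 86 B3 9A CE BB F0 B0 BD 9C E1 9B A9 C8 91 F2 97 8F A5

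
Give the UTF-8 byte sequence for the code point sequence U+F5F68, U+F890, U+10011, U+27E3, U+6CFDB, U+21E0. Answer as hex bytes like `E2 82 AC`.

F3 B5 BD A8 EF A2 90 F0 90 80 91 E2 9F A3 F1 AC BF 9B E2 87 A0

U+F5F68: 4-byte form → F3 B5 BD A8.
U+F890: 3-byte form → EF A2 90.
U+10011: 4-byte form → F0 90 80 91.
U+27E3: 3-byte form → E2 9F A3.
U+6CFDB: 4-byte form → F1 AC BF 9B.
U+21E0: 3-byte form → E2 87 A0.
Concatenated (21 bytes): F3 B5 BD A8 EF A2 90 F0 90 80 91 E2 9F A3 F1 AC BF 9B E2 87 A0.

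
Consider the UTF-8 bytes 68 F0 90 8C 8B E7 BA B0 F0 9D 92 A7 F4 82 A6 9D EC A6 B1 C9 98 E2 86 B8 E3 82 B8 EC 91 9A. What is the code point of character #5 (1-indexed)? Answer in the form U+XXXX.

Offset 0: leading byte 0x68 = 01101000 → 1-byte char #1 = 68.
Offset 1: leading byte 0xF0 = 11110000 → 4-byte char #2 = F0 90 8C 8B.
Offset 5: leading byte 0xE7 = 11100111 → 3-byte char #3 = E7 BA B0.
Offset 8: leading byte 0xF0 = 11110000 → 4-byte char #4 = F0 9D 92 A7.
Offset 12: leading byte 0xF4 = 11110100 → 4-byte char #5 = F4 82 A6 9D.
Leading byte 0xF4 = 11110100 matches 11110xxx → 4-byte sequence.
Byte 1: 0xF4 = 11110100, payload 100 (3 bits).
Byte 2: 0x82 = 10000010 (10xxxxxx ✓), payload 000010.
Byte 3: 0xA6 = 10100110 (10xxxxxx ✓), payload 100110.
Byte 4: 0x9D = 10011101 (10xxxxxx ✓), payload 011101.
Concatenate: 100000010100110011101 = 0x10299D (21 bits → U+10299D).

U+10299D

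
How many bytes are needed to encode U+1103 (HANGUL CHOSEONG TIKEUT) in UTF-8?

3

U+1103 = 0x1103. UTF-8 uses 1 byte below 0x80, 2 below 0x800, 3 below 0x10000, 4 up to 0x10FFFF. 0x1103 is in U+0800–U+FFFF → 3 bytes.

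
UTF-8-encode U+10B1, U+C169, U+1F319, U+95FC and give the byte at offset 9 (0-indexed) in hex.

U+10B1 → 3-byte form E1 82 B1 at offsets 0–2.
U+C169 → 3-byte form EC 85 A9 at offsets 3–5.
U+1F319 → 4-byte form F0 9F 8C 99 at offsets 6–9.
Offset 9 falls in char 3's range; it's byte 4 of F0 9F 8C 99 = 0x99.

0x99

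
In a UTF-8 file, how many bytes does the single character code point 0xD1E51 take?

4

U+D1E51 = 0xD1E51. UTF-8 uses 1 byte below 0x80, 2 below 0x800, 3 below 0x10000, 4 up to 0x10FFFF. 0xD1E51 is in U+10000–U+10FFFF → 4 bytes.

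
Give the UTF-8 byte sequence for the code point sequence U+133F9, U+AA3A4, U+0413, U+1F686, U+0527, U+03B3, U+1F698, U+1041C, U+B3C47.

F0 93 8F B9 F2 AA 8E A4 D0 93 F0 9F 9A 86 D4 A7 CE B3 F0 9F 9A 98 F0 90 90 9C F2 B3 B1 87

U+133F9: 4-byte form → F0 93 8F B9.
U+AA3A4: 4-byte form → F2 AA 8E A4.
U+0413: 2-byte form → D0 93.
U+1F686: 4-byte form → F0 9F 9A 86.
U+0527: 2-byte form → D4 A7.
U+03B3: 2-byte form → CE B3.
U+1F698: 4-byte form → F0 9F 9A 98.
U+1041C: 4-byte form → F0 90 90 9C.
U+B3C47: 4-byte form → F2 B3 B1 87.
Concatenated (30 bytes): F0 93 8F B9 F2 AA 8E A4 D0 93 F0 9F 9A 86 D4 A7 CE B3 F0 9F 9A 98 F0 90 90 9C F2 B3 B1 87.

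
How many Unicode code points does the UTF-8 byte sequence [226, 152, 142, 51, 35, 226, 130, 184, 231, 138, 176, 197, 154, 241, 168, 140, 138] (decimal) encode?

Byte at offset 0: 0xE2 = 11100010 → 3-byte char (#1). Advance 3.
Byte at offset 3: 0x33 = 00110011 → 1-byte char (#2). Advance 1.
Byte at offset 4: 0x23 = 00100011 → 1-byte char (#3). Advance 1.
Byte at offset 5: 0xE2 = 11100010 → 3-byte char (#4). Advance 3.
Byte at offset 8: 0xE7 = 11100111 → 3-byte char (#5). Advance 3.
Byte at offset 11: 0xC5 = 11000101 → 2-byte char (#6). Advance 2.
Byte at offset 13: 0xF1 = 11110001 → 4-byte char (#7). Advance 4.
Reached end at offset 17 after 7 code points.

7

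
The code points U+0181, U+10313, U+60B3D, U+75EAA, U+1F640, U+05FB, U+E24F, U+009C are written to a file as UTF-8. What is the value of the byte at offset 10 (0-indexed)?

U+0181 → 2-byte form C6 81 at offsets 0–1.
U+10313 → 4-byte form F0 90 8C 93 at offsets 2–5.
U+60B3D → 4-byte form F1 A0 AC BD at offsets 6–9.
U+75EAA → 4-byte form F1 B5 BA AA at offsets 10–13.
Offset 10 falls in char 4's range; it's byte 1 of F1 B5 BA AA = 0xF1.

0xF1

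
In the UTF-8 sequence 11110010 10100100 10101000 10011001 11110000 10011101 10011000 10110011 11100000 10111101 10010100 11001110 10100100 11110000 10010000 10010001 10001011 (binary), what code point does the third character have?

Offset 0: leading byte 0xF2 = 11110010 → 4-byte char #1 = F2 A4 A8 99.
Offset 4: leading byte 0xF0 = 11110000 → 4-byte char #2 = F0 9D 98 B3.
Offset 8: leading byte 0xE0 = 11100000 → 3-byte char #3 = E0 BD 94.
Leading byte 0xE0 = 11100000 matches 1110xxxx → 3-byte sequence.
Byte 1: 0xE0 = 11100000, payload 0000 (4 bits).
Byte 2: 0xBD = 10111101 (10xxxxxx ✓), payload 111101.
Byte 3: 0x94 = 10010100 (10xxxxxx ✓), payload 010100.
Concatenate: 0000111101010100 = 0xF54 (16 bits → U+0F54).

U+0F54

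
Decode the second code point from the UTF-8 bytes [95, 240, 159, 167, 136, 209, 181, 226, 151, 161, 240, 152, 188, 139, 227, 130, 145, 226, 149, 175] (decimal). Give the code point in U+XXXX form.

U+1F9C8

Offset 0: leading byte 0x5F = 01011111 → 1-byte char #1 = 5F.
Offset 1: leading byte 0xF0 = 11110000 → 4-byte char #2 = F0 9F A7 88.
Leading byte 0xF0 = 11110000 matches 11110xxx → 4-byte sequence.
Byte 1: 0xF0 = 11110000, payload 000 (3 bits).
Byte 2: 0x9F = 10011111 (10xxxxxx ✓), payload 011111.
Byte 3: 0xA7 = 10100111 (10xxxxxx ✓), payload 100111.
Byte 4: 0x88 = 10001000 (10xxxxxx ✓), payload 001000.
Concatenate: 000011111100111001000 = 0x1F9C8 (21 bits → U+1F9C8).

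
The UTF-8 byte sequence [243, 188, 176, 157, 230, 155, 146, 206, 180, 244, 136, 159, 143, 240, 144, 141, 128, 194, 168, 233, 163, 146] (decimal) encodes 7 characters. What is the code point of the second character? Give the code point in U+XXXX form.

Offset 0: leading byte 0xF3 = 11110011 → 4-byte char #1 = F3 BC B0 9D.
Offset 4: leading byte 0xE6 = 11100110 → 3-byte char #2 = E6 9B 92.
Leading byte 0xE6 = 11100110 matches 1110xxxx → 3-byte sequence.
Byte 1: 0xE6 = 11100110, payload 0110 (4 bits).
Byte 2: 0x9B = 10011011 (10xxxxxx ✓), payload 011011.
Byte 3: 0x92 = 10010010 (10xxxxxx ✓), payload 010010.
Concatenate: 0110011011010010 = 0x66D2 (16 bits → U+66D2).

U+66D2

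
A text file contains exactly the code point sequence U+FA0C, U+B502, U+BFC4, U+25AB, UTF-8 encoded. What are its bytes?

U+FA0C: 3-byte form → EF A8 8C.
U+B502: 3-byte form → EB 94 82.
U+BFC4: 3-byte form → EB BF 84.
U+25AB: 3-byte form → E2 96 AB.
Concatenated (12 bytes): EF A8 8C EB 94 82 EB BF 84 E2 96 AB.

EF A8 8C EB 94 82 EB BF 84 E2 96 AB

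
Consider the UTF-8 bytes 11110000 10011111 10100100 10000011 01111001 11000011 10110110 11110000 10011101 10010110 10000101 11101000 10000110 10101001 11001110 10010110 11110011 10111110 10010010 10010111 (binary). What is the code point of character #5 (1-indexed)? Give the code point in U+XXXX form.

Offset 0: leading byte 0xF0 = 11110000 → 4-byte char #1 = F0 9F A4 83.
Offset 4: leading byte 0x79 = 01111001 → 1-byte char #2 = 79.
Offset 5: leading byte 0xC3 = 11000011 → 2-byte char #3 = C3 B6.
Offset 7: leading byte 0xF0 = 11110000 → 4-byte char #4 = F0 9D 96 85.
Offset 11: leading byte 0xE8 = 11101000 → 3-byte char #5 = E8 86 A9.
Leading byte 0xE8 = 11101000 matches 1110xxxx → 3-byte sequence.
Byte 1: 0xE8 = 11101000, payload 1000 (4 bits).
Byte 2: 0x86 = 10000110 (10xxxxxx ✓), payload 000110.
Byte 3: 0xA9 = 10101001 (10xxxxxx ✓), payload 101001.
Concatenate: 1000000110101001 = 0x81A9 (16 bits → U+81A9).

U+81A9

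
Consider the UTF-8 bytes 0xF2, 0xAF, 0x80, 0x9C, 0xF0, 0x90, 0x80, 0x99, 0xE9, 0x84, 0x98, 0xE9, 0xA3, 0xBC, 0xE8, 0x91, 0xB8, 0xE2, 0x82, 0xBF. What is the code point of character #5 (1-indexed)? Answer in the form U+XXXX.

U+8478

Offset 0: leading byte 0xF2 = 11110010 → 4-byte char #1 = F2 AF 80 9C.
Offset 4: leading byte 0xF0 = 11110000 → 4-byte char #2 = F0 90 80 99.
Offset 8: leading byte 0xE9 = 11101001 → 3-byte char #3 = E9 84 98.
Offset 11: leading byte 0xE9 = 11101001 → 3-byte char #4 = E9 A3 BC.
Offset 14: leading byte 0xE8 = 11101000 → 3-byte char #5 = E8 91 B8.
Leading byte 0xE8 = 11101000 matches 1110xxxx → 3-byte sequence.
Byte 1: 0xE8 = 11101000, payload 1000 (4 bits).
Byte 2: 0x91 = 10010001 (10xxxxxx ✓), payload 010001.
Byte 3: 0xB8 = 10111000 (10xxxxxx ✓), payload 111000.
Concatenate: 1000010001111000 = 0x8478 (16 bits → U+8478).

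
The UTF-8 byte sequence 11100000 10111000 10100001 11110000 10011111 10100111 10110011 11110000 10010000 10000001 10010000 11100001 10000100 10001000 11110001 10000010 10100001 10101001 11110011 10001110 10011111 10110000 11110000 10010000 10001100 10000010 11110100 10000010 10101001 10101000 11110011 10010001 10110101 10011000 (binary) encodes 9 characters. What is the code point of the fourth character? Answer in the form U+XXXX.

U+1108

Offset 0: leading byte 0xE0 = 11100000 → 3-byte char #1 = E0 B8 A1.
Offset 3: leading byte 0xF0 = 11110000 → 4-byte char #2 = F0 9F A7 B3.
Offset 7: leading byte 0xF0 = 11110000 → 4-byte char #3 = F0 90 81 90.
Offset 11: leading byte 0xE1 = 11100001 → 3-byte char #4 = E1 84 88.
Leading byte 0xE1 = 11100001 matches 1110xxxx → 3-byte sequence.
Byte 1: 0xE1 = 11100001, payload 0001 (4 bits).
Byte 2: 0x84 = 10000100 (10xxxxxx ✓), payload 000100.
Byte 3: 0x88 = 10001000 (10xxxxxx ✓), payload 001000.
Concatenate: 0001000100001000 = 0x1108 (16 bits → U+1108).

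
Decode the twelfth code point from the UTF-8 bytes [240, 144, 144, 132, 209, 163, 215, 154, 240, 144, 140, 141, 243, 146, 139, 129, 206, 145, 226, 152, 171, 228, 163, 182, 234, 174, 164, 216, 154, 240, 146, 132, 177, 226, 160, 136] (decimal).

Offset 0: leading byte 0xF0 = 11110000 → 4-byte char #1 = F0 90 90 84.
Offset 4: leading byte 0xD1 = 11010001 → 2-byte char #2 = D1 A3.
Offset 6: leading byte 0xD7 = 11010111 → 2-byte char #3 = D7 9A.
Offset 8: leading byte 0xF0 = 11110000 → 4-byte char #4 = F0 90 8C 8D.
Offset 12: leading byte 0xF3 = 11110011 → 4-byte char #5 = F3 92 8B 81.
Offset 16: leading byte 0xCE = 11001110 → 2-byte char #6 = CE 91.
Offset 18: leading byte 0xE2 = 11100010 → 3-byte char #7 = E2 98 AB.
Offset 21: leading byte 0xE4 = 11100100 → 3-byte char #8 = E4 A3 B6.
Offset 24: leading byte 0xEA = 11101010 → 3-byte char #9 = EA AE A4.
Offset 27: leading byte 0xD8 = 11011000 → 2-byte char #10 = D8 9A.
Offset 29: leading byte 0xF0 = 11110000 → 4-byte char #11 = F0 92 84 B1.
Offset 33: leading byte 0xE2 = 11100010 → 3-byte char #12 = E2 A0 88.
Leading byte 0xE2 = 11100010 matches 1110xxxx → 3-byte sequence.
Byte 1: 0xE2 = 11100010, payload 0010 (4 bits).
Byte 2: 0xA0 = 10100000 (10xxxxxx ✓), payload 100000.
Byte 3: 0x88 = 10001000 (10xxxxxx ✓), payload 001000.
Concatenate: 0010100000001000 = 0x2808 (16 bits → U+2808).

U+2808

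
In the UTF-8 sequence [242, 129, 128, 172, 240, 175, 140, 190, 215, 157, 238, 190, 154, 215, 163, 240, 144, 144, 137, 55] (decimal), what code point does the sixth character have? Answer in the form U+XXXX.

U+10409

Offset 0: leading byte 0xF2 = 11110010 → 4-byte char #1 = F2 81 80 AC.
Offset 4: leading byte 0xF0 = 11110000 → 4-byte char #2 = F0 AF 8C BE.
Offset 8: leading byte 0xD7 = 11010111 → 2-byte char #3 = D7 9D.
Offset 10: leading byte 0xEE = 11101110 → 3-byte char #4 = EE BE 9A.
Offset 13: leading byte 0xD7 = 11010111 → 2-byte char #5 = D7 A3.
Offset 15: leading byte 0xF0 = 11110000 → 4-byte char #6 = F0 90 90 89.
Leading byte 0xF0 = 11110000 matches 11110xxx → 4-byte sequence.
Byte 1: 0xF0 = 11110000, payload 000 (3 bits).
Byte 2: 0x90 = 10010000 (10xxxxxx ✓), payload 010000.
Byte 3: 0x90 = 10010000 (10xxxxxx ✓), payload 010000.
Byte 4: 0x89 = 10001001 (10xxxxxx ✓), payload 001001.
Concatenate: 000010000010000001001 = 0x10409 (21 bits → U+10409).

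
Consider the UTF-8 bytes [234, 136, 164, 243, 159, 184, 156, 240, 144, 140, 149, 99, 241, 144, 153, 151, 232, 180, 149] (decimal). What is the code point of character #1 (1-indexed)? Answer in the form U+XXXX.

U+A224

Offset 0: leading byte 0xEA = 11101010 → 3-byte char #1 = EA 88 A4.
Leading byte 0xEA = 11101010 matches 1110xxxx → 3-byte sequence.
Byte 1: 0xEA = 11101010, payload 1010 (4 bits).
Byte 2: 0x88 = 10001000 (10xxxxxx ✓), payload 001000.
Byte 3: 0xA4 = 10100100 (10xxxxxx ✓), payload 100100.
Concatenate: 1010001000100100 = 0xA224 (16 bits → U+A224).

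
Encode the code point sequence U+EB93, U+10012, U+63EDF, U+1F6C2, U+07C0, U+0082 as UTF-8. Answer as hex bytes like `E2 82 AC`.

U+EB93: 3-byte form → EE AE 93.
U+10012: 4-byte form → F0 90 80 92.
U+63EDF: 4-byte form → F1 A3 BB 9F.
U+1F6C2: 4-byte form → F0 9F 9B 82.
U+07C0: 2-byte form → DF 80.
U+0082: 2-byte form → C2 82.
Concatenated (19 bytes): EE AE 93 F0 90 80 92 F1 A3 BB 9F F0 9F 9B 82 DF 80 C2 82.

EE AE 93 F0 90 80 92 F1 A3 BB 9F F0 9F 9B 82 DF 80 C2 82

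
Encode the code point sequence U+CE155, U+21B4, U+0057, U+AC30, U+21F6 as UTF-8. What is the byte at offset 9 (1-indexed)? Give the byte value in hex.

0xEA

1-indexed offset 9 is 0-indexed offset 8.
U+CE155 → 4-byte form F3 8E 85 95 at offsets 0–3.
U+21B4 → 3-byte form E2 86 B4 at offsets 4–6.
U+0057 → 1-byte form 57 at offsets 7–7.
U+AC30 → 3-byte form EA B0 B0 at offsets 8–10.
Offset 8 falls in char 4's range; it's byte 1 of EA B0 B0 = 0xEA.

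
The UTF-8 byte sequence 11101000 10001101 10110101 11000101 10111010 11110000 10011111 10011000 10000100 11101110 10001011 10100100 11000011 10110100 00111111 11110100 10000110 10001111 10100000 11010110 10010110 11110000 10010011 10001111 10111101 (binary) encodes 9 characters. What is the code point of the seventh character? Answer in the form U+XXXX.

Offset 0: leading byte 0xE8 = 11101000 → 3-byte char #1 = E8 8D B5.
Offset 3: leading byte 0xC5 = 11000101 → 2-byte char #2 = C5 BA.
Offset 5: leading byte 0xF0 = 11110000 → 4-byte char #3 = F0 9F 98 84.
Offset 9: leading byte 0xEE = 11101110 → 3-byte char #4 = EE 8B A4.
Offset 12: leading byte 0xC3 = 11000011 → 2-byte char #5 = C3 B4.
Offset 14: leading byte 0x3F = 00111111 → 1-byte char #6 = 3F.
Offset 15: leading byte 0xF4 = 11110100 → 4-byte char #7 = F4 86 8F A0.
Leading byte 0xF4 = 11110100 matches 11110xxx → 4-byte sequence.
Byte 1: 0xF4 = 11110100, payload 100 (3 bits).
Byte 2: 0x86 = 10000110 (10xxxxxx ✓), payload 000110.
Byte 3: 0x8F = 10001111 (10xxxxxx ✓), payload 001111.
Byte 4: 0xA0 = 10100000 (10xxxxxx ✓), payload 100000.
Concatenate: 100000110001111100000 = 0x1063E0 (21 bits → U+1063E0).

U+1063E0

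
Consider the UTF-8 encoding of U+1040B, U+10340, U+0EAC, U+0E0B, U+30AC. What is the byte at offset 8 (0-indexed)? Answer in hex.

U+1040B → 4-byte form F0 90 90 8B at offsets 0–3.
U+10340 → 4-byte form F0 90 8D 80 at offsets 4–7.
U+0EAC → 3-byte form E0 BA AC at offsets 8–10.
Offset 8 falls in char 3's range; it's byte 1 of E0 BA AC = 0xE0.

0xE0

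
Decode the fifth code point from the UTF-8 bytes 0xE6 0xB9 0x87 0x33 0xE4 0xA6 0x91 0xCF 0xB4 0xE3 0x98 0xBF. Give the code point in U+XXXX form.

Offset 0: leading byte 0xE6 = 11100110 → 3-byte char #1 = E6 B9 87.
Offset 3: leading byte 0x33 = 00110011 → 1-byte char #2 = 33.
Offset 4: leading byte 0xE4 = 11100100 → 3-byte char #3 = E4 A6 91.
Offset 7: leading byte 0xCF = 11001111 → 2-byte char #4 = CF B4.
Offset 9: leading byte 0xE3 = 11100011 → 3-byte char #5 = E3 98 BF.
Leading byte 0xE3 = 11100011 matches 1110xxxx → 3-byte sequence.
Byte 1: 0xE3 = 11100011, payload 0011 (4 bits).
Byte 2: 0x98 = 10011000 (10xxxxxx ✓), payload 011000.
Byte 3: 0xBF = 10111111 (10xxxxxx ✓), payload 111111.
Concatenate: 0011011000111111 = 0x363F (16 bits → U+363F).

U+363F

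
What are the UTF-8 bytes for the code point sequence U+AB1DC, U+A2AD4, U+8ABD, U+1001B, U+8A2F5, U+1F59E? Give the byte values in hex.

U+AB1DC: 4-byte form → F2 AB 87 9C.
U+A2AD4: 4-byte form → F2 A2 AB 94.
U+8ABD: 3-byte form → E8 AA BD.
U+1001B: 4-byte form → F0 90 80 9B.
U+8A2F5: 4-byte form → F2 8A 8B B5.
U+1F59E: 4-byte form → F0 9F 96 9E.
Concatenated (23 bytes): F2 AB 87 9C F2 A2 AB 94 E8 AA BD F0 90 80 9B F2 8A 8B B5 F0 9F 96 9E.

F2 AB 87 9C F2 A2 AB 94 E8 AA BD F0 90 80 9B F2 8A 8B B5 F0 9F 96 9E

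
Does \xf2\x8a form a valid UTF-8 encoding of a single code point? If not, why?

invalid (sequence truncated)

Leading byte 0xF2 = 11110010 → 4-byte form, but only 2 bytes are present.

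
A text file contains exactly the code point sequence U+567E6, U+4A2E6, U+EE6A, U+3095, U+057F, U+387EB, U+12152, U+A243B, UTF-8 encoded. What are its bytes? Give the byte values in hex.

U+567E6: 4-byte form → F1 96 9F A6.
U+4A2E6: 4-byte form → F1 8A 8B A6.
U+EE6A: 3-byte form → EE B9 AA.
U+3095: 3-byte form → E3 82 95.
U+057F: 2-byte form → D5 BF.
U+387EB: 4-byte form → F0 B8 9F AB.
U+12152: 4-byte form → F0 92 85 92.
U+A243B: 4-byte form → F2 A2 90 BB.
Concatenated (28 bytes): F1 96 9F A6 F1 8A 8B A6 EE B9 AA E3 82 95 D5 BF F0 B8 9F AB F0 92 85 92 F2 A2 90 BB.

F1 96 9F A6 F1 8A 8B A6 EE B9 AA E3 82 95 D5 BF F0 B8 9F AB F0 92 85 92 F2 A2 90 BB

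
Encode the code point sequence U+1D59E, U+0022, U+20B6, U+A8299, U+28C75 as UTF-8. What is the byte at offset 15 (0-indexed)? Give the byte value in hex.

U+1D59E → 4-byte form F0 9D 96 9E at offsets 0–3.
U+0022 → 1-byte form 22 at offsets 4–4.
U+20B6 → 3-byte form E2 82 B6 at offsets 5–7.
U+A8299 → 4-byte form F2 A8 8A 99 at offsets 8–11.
U+28C75 → 4-byte form F0 A8 B1 B5 at offsets 12–15.
Offset 15 falls in char 5's range; it's byte 4 of F0 A8 B1 B5 = 0xB5.

0xB5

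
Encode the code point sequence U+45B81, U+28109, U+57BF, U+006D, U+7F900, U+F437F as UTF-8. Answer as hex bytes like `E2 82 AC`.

F1 85 AE 81 F0 A8 84 89 E5 9E BF 6D F1 BF A4 80 F3 B4 8D BF

U+45B81: 4-byte form → F1 85 AE 81.
U+28109: 4-byte form → F0 A8 84 89.
U+57BF: 3-byte form → E5 9E BF.
U+006D: 1-byte form → 6D.
U+7F900: 4-byte form → F1 BF A4 80.
U+F437F: 4-byte form → F3 B4 8D BF.
Concatenated (20 bytes): F1 85 AE 81 F0 A8 84 89 E5 9E BF 6D F1 BF A4 80 F3 B4 8D BF.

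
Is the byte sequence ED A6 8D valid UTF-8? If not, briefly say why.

invalid (encodes a surrogate (U+D800–U+DFFF))

Structurally a 3-byte sequence; payload = 0xD98D.
But 0xD98D is in U+D800–U+DFFF, the surrogate range. Surrogates are not Unicode scalar values and are forbidden in UTF-8.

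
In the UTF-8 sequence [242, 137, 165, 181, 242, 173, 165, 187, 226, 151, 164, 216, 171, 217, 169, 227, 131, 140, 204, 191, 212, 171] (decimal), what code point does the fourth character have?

U+062B

Offset 0: leading byte 0xF2 = 11110010 → 4-byte char #1 = F2 89 A5 B5.
Offset 4: leading byte 0xF2 = 11110010 → 4-byte char #2 = F2 AD A5 BB.
Offset 8: leading byte 0xE2 = 11100010 → 3-byte char #3 = E2 97 A4.
Offset 11: leading byte 0xD8 = 11011000 → 2-byte char #4 = D8 AB.
Leading byte 0xD8 = 11011000 matches 110xxxxx → 2-byte sequence.
Byte 1: 0xD8 = 11011000, payload 11000 (5 bits).
Byte 2: 0xAB = 10101011 (10xxxxxx ✓), payload 101011.
Concatenate: 11000101011 = 0x62B (11 bits → U+062B).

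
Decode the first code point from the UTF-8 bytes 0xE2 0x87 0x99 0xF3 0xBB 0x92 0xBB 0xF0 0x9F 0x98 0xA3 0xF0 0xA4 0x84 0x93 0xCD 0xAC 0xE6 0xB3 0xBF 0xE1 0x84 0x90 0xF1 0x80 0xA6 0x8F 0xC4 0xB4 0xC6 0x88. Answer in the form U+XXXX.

U+21D9

Offset 0: leading byte 0xE2 = 11100010 → 3-byte char #1 = E2 87 99.
Leading byte 0xE2 = 11100010 matches 1110xxxx → 3-byte sequence.
Byte 1: 0xE2 = 11100010, payload 0010 (4 bits).
Byte 2: 0x87 = 10000111 (10xxxxxx ✓), payload 000111.
Byte 3: 0x99 = 10011001 (10xxxxxx ✓), payload 011001.
Concatenate: 0010000111011001 = 0x21D9 (16 bits → U+21D9).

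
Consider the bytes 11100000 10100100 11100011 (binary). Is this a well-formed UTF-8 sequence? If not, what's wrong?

Leading byte 0xE0 = 11100000 → 3-byte form.
Byte 3 is 0xE3 = 11100011, which is not 10xxxxxx — expected a continuation byte.

invalid (non-continuation byte where continuation expected)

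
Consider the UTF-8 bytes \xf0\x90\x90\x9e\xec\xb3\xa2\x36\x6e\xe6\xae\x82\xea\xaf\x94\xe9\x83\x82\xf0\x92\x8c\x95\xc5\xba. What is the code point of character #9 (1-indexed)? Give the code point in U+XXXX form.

U+017A

Offset 0: leading byte 0xF0 = 11110000 → 4-byte char #1 = F0 90 90 9E.
Offset 4: leading byte 0xEC = 11101100 → 3-byte char #2 = EC B3 A2.
Offset 7: leading byte 0x36 = 00110110 → 1-byte char #3 = 36.
Offset 8: leading byte 0x6E = 01101110 → 1-byte char #4 = 6E.
Offset 9: leading byte 0xE6 = 11100110 → 3-byte char #5 = E6 AE 82.
Offset 12: leading byte 0xEA = 11101010 → 3-byte char #6 = EA AF 94.
Offset 15: leading byte 0xE9 = 11101001 → 3-byte char #7 = E9 83 82.
Offset 18: leading byte 0xF0 = 11110000 → 4-byte char #8 = F0 92 8C 95.
Offset 22: leading byte 0xC5 = 11000101 → 2-byte char #9 = C5 BA.
Leading byte 0xC5 = 11000101 matches 110xxxxx → 2-byte sequence.
Byte 1: 0xC5 = 11000101, payload 00101 (5 bits).
Byte 2: 0xBA = 10111010 (10xxxxxx ✓), payload 111010.
Concatenate: 00101111010 = 0x17A (11 bits → U+017A).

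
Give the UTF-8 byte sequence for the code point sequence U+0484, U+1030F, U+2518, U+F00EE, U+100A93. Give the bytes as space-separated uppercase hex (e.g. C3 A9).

D2 84 F0 90 8C 8F E2 94 98 F3 B0 83 AE F4 80 AA 93

U+0484: 2-byte form → D2 84.
U+1030F: 4-byte form → F0 90 8C 8F.
U+2518: 3-byte form → E2 94 98.
U+F00EE: 4-byte form → F3 B0 83 AE.
U+100A93: 4-byte form → F4 80 AA 93.
Concatenated (17 bytes): D2 84 F0 90 8C 8F E2 94 98 F3 B0 83 AE F4 80 AA 93.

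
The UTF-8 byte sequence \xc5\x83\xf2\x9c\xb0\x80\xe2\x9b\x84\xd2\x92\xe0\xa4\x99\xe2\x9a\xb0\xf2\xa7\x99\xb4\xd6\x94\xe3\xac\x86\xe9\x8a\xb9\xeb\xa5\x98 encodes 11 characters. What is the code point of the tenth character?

U+92B9

Offset 0: leading byte 0xC5 = 11000101 → 2-byte char #1 = C5 83.
Offset 2: leading byte 0xF2 = 11110010 → 4-byte char #2 = F2 9C B0 80.
Offset 6: leading byte 0xE2 = 11100010 → 3-byte char #3 = E2 9B 84.
Offset 9: leading byte 0xD2 = 11010010 → 2-byte char #4 = D2 92.
Offset 11: leading byte 0xE0 = 11100000 → 3-byte char #5 = E0 A4 99.
Offset 14: leading byte 0xE2 = 11100010 → 3-byte char #6 = E2 9A B0.
Offset 17: leading byte 0xF2 = 11110010 → 4-byte char #7 = F2 A7 99 B4.
Offset 21: leading byte 0xD6 = 11010110 → 2-byte char #8 = D6 94.
Offset 23: leading byte 0xE3 = 11100011 → 3-byte char #9 = E3 AC 86.
Offset 26: leading byte 0xE9 = 11101001 → 3-byte char #10 = E9 8A B9.
Leading byte 0xE9 = 11101001 matches 1110xxxx → 3-byte sequence.
Byte 1: 0xE9 = 11101001, payload 1001 (4 bits).
Byte 2: 0x8A = 10001010 (10xxxxxx ✓), payload 001010.
Byte 3: 0xB9 = 10111001 (10xxxxxx ✓), payload 111001.
Concatenate: 1001001010111001 = 0x92B9 (16 bits → U+92B9).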